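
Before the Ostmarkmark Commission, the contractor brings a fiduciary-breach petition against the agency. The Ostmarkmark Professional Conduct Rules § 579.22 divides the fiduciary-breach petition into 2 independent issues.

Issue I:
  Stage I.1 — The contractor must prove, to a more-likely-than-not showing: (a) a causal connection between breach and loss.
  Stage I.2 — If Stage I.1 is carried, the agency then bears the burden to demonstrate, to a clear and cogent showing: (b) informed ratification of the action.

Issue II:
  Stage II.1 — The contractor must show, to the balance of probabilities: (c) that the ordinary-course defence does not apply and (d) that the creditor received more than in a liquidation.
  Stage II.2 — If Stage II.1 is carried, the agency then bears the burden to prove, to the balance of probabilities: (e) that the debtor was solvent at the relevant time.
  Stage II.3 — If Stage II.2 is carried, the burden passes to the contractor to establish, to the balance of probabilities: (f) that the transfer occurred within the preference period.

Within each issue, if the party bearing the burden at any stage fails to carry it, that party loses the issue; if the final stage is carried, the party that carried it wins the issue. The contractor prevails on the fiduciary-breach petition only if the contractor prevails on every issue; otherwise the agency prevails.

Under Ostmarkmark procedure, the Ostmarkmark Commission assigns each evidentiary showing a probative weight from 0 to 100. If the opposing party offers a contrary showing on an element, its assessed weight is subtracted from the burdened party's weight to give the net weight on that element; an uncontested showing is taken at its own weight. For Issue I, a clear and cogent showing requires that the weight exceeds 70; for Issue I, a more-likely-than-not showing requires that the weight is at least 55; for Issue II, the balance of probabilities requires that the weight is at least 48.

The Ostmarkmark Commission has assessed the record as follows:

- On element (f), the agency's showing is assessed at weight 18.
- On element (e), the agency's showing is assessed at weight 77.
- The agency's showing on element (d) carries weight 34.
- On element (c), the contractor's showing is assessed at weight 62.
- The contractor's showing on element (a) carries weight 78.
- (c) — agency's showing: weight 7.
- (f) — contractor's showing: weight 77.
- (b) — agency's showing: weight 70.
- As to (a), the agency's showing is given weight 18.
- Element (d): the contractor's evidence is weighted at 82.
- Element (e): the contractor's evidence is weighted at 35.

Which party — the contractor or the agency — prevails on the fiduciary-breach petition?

— Issue I —
Stage I.1 (contractor, a more-likely-than-not showing, weight is at least 55): (a) net 78−18=60 ≥ 55 — meets.
  All elements met. The burden passes to the agency.
Stage I.2 (agency, a clear and cogent showing, weight exceeds 70): (b) 70 ≤ 70 — fails.
  Not every element is met, so the agency fails to carry Stage I.2.
The analysis ends at Stage I.2; the contractor prevails on this issue.
— Issue II —
At Stage II.1 the contractor must meet the balance of probabilities (weight is at least 48): on (c) the weight is 62 less the opposing 7 gives net 55, ≥ 48, so (c) meets the standard; on (d) the weight is 82 less the opposing 34 gives net 48, which does reach 48, so (d) meets the standard.
  The contractor carries Stage II.1; the agency now bears the burden.
At Stage II.2 the agency must meet the balance of probabilities (weight is at least 48): on (e) the weight is 77 less the opposing 35 gives net 42, < 48, so (e) does not meet the standard.
  Not every element is met, so the agency fails to carry Stage II.2.
The contractor prevails on this issue.
Per-issue: Issue I → contractor; Issue II → contractor. The contractor must prevail on every issue; overall, the contractor prevails.

contractor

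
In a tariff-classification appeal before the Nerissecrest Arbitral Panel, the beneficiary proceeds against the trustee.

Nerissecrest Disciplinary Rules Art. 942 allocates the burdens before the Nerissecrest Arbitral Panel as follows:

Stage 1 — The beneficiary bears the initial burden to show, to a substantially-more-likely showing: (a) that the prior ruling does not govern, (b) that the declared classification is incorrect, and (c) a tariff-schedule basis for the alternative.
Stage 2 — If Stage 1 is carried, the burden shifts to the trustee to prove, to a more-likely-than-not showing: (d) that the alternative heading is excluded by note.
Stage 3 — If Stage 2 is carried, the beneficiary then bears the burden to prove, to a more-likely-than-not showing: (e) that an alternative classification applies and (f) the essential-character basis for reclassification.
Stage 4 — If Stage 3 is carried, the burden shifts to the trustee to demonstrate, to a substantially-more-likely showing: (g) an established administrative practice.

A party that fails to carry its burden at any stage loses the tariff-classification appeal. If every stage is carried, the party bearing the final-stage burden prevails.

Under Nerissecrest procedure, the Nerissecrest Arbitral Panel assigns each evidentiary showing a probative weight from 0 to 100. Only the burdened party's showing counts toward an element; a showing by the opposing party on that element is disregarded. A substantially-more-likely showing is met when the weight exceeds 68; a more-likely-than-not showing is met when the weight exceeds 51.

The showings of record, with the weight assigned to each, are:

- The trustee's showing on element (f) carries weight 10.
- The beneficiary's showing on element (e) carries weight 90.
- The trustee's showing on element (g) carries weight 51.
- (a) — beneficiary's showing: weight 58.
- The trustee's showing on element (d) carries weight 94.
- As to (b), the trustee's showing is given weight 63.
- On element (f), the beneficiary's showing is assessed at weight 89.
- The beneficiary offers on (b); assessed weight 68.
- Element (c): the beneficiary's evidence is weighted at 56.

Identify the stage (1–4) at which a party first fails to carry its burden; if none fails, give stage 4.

Stage 1 (beneficiary, a substantially-more-likely showing, weight exceeds 68): (a) 58 ≤ 68 — fails; (b) 68 (trustee's 63 disregarded) ≤ 68 — fails; (c) 56 ≤ 68 — fails.
  The beneficiary does not carry Stage 1.
So the trustee prevails.

stage 1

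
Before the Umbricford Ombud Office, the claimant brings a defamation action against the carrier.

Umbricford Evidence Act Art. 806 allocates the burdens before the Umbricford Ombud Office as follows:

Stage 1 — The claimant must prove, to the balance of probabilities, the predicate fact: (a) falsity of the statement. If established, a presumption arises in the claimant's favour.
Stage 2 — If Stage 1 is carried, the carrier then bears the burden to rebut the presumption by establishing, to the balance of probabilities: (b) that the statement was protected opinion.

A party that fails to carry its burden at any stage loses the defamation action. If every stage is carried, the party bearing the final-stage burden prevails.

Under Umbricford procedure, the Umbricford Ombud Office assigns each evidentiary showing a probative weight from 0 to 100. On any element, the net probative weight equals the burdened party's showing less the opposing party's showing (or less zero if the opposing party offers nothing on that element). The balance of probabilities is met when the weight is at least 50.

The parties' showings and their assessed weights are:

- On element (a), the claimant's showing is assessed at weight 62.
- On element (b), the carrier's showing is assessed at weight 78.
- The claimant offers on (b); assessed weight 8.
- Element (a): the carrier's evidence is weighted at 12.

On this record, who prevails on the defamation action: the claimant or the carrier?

carrier

At Stage 1 the claimant must meet the balance of probabilities (weight is at least 50): on (a) the weight is 62 less the opposing 12 gives net 50, ≥ 50, so (a) meets the standard.
  All elements met. The burden passes to the carrier.
At Stage 2 the carrier must meet the balance of probabilities (weight is at least 50): on (b) the weight is 78 less the opposing 8 gives net 70, ≥ 50, so (b) meets the standard.
  All elements met at the final stage.
With every stage satisfied, the carrier prevails.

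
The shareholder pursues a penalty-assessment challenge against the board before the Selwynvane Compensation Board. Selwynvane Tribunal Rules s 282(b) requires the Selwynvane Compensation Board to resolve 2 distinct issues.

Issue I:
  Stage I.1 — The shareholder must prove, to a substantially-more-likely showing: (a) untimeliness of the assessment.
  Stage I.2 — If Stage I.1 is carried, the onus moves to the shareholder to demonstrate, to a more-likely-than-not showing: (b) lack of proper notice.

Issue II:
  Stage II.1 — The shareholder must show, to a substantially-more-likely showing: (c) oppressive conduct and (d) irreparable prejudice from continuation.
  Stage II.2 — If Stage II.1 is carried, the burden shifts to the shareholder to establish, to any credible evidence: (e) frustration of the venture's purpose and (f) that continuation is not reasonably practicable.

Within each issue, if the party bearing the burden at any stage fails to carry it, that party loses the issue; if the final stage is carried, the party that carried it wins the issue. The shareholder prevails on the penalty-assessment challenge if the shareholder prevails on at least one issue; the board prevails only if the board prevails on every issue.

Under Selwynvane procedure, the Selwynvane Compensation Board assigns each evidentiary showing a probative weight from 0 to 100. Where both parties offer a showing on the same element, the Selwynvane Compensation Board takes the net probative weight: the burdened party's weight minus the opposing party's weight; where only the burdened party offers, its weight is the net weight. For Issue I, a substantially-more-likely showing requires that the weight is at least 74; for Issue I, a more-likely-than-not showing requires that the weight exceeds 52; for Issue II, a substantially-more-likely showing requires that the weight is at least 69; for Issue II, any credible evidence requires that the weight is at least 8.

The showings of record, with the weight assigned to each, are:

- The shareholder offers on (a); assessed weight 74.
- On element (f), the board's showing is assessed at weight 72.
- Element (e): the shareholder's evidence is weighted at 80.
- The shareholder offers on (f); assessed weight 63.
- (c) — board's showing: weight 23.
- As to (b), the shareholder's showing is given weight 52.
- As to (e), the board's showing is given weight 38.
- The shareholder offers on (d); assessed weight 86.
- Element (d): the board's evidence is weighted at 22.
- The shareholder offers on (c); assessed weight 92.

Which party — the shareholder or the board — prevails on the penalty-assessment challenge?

board

— Issue I —
Stage I.1 — burden on shareholder; standard: a substantially-more-likely showing (weight is at least 74).
    (a): 74 ≥ 74 [met]
  Stage I.1 carried; the burden remains with the shareholder.
Stage I.2 — burden on shareholder; standard: a more-likely-than-not showing (weight exceeds 52).
    (b): 52 ≤ 52 [not met]
  The shareholder does not carry Stage I.2.
The board prevails on this issue.
— Issue II —
Stage II.1 — burden on shareholder; standard: a substantially-more-likely showing (weight is at least 69).
    (c): 92 − 23 = 69 ≥ 69 [met]
    (d): 86 − 22 = 64 < 69 [not met]
  Stage II.1 not carried; the shareholder fails its burden.
So the board prevails on this issue.
Per-issue: Issue I → board; Issue II → board. The shareholder must prevail on at least one issue; overall, the board prevails.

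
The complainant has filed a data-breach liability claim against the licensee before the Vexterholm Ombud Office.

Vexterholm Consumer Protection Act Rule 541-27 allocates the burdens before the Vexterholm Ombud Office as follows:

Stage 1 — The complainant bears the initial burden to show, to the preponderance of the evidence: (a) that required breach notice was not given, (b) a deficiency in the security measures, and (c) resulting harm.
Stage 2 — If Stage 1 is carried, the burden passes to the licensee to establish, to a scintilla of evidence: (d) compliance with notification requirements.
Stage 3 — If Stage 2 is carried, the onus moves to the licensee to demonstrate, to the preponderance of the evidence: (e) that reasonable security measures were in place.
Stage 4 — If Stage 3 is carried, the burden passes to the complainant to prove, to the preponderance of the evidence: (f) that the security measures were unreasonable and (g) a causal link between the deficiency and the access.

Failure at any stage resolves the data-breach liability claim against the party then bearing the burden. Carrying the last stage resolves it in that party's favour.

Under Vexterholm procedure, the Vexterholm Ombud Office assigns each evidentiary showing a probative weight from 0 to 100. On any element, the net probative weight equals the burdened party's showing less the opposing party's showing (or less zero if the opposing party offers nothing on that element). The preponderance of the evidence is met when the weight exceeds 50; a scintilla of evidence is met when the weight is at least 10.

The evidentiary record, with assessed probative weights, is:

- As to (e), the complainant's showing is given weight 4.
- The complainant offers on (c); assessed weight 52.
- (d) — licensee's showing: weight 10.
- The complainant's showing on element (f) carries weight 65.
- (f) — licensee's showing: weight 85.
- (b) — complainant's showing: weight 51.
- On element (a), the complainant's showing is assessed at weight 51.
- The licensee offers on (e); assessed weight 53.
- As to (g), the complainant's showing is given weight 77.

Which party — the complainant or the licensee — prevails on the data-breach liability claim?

complainant

At Stage 1 the complainant must meet the preponderance of the evidence (weight exceeds 50): on (a) the weight is 51, which does exceed 50, so (a) meets the standard; on (b) the weight is 51, which does exceed 50, so (b) meets the standard; on (c) the weight is 52, which does exceed 50, so (c) meets the standard.
  Stage 1 is satisfied; the onus moves to the licensee.
At Stage 2 the licensee must meet a scintilla of evidence (weight is at least 10): on (d) the weight is 10, which does reach 10, so (d) meets the standard.
  All elements met. The licensee retains the burden for Stage 3.
At Stage 3 the licensee must meet the preponderance of the evidence (weight exceeds 50): on (e) the weight is 53 less the opposing 4 gives net 49, ≤ 50, so (e) does not meet the standard.
  Not every element is met, so the licensee fails to carry Stage 3.
So the complainant prevails.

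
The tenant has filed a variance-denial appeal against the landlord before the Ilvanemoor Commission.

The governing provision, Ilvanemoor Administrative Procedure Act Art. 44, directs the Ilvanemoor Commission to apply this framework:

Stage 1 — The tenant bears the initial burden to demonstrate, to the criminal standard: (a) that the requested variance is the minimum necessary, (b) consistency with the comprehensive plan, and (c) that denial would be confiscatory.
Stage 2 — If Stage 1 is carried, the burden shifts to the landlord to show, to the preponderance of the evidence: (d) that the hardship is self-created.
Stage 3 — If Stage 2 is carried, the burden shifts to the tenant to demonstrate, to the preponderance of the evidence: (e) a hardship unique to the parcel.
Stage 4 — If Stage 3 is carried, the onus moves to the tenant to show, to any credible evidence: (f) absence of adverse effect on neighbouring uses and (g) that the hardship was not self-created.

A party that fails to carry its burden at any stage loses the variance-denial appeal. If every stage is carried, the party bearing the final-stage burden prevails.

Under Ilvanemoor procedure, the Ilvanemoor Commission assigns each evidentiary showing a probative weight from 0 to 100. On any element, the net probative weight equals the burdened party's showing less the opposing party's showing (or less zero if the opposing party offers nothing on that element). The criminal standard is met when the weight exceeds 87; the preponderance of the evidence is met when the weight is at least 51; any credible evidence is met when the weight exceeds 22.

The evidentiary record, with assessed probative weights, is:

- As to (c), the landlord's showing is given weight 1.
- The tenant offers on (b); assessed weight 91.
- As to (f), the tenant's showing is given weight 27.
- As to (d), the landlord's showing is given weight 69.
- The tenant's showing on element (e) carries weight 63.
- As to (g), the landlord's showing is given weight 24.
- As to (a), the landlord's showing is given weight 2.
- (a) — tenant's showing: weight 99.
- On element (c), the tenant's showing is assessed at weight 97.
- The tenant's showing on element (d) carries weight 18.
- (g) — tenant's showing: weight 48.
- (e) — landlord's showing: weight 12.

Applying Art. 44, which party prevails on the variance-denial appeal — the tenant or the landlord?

Stage 1 (tenant, the criminal standard, weight exceeds 87): (a) net 99−2=97 > 87 — meets; (b) 91 > 87 — meets; (c) net 97−1=96 > 87 — meets.
  Stage 1 carried; the burden shifts to the landlord.
Stage 2 (landlord, the preponderance of the evidence, weight is at least 51): (d) net 69−18=51 ≥ 51 — meets.
  Stage 2 is satisfied; the onus moves to the tenant.
Stage 3 (tenant, the preponderance of the evidence, weight is at least 51): (e) net 63−12=51 ≥ 51 — meets.
  All elements met. The tenant retains the burden for Stage 4.
Stage 4 (tenant, any credible evidence, weight exceeds 22): (f) 27 > 22 — meets; (g) net 48−24=24 > 22 — meets.
  Stage 4 carried; the final stage is satisfied.
All stages carried — the tenant prevails.

tenant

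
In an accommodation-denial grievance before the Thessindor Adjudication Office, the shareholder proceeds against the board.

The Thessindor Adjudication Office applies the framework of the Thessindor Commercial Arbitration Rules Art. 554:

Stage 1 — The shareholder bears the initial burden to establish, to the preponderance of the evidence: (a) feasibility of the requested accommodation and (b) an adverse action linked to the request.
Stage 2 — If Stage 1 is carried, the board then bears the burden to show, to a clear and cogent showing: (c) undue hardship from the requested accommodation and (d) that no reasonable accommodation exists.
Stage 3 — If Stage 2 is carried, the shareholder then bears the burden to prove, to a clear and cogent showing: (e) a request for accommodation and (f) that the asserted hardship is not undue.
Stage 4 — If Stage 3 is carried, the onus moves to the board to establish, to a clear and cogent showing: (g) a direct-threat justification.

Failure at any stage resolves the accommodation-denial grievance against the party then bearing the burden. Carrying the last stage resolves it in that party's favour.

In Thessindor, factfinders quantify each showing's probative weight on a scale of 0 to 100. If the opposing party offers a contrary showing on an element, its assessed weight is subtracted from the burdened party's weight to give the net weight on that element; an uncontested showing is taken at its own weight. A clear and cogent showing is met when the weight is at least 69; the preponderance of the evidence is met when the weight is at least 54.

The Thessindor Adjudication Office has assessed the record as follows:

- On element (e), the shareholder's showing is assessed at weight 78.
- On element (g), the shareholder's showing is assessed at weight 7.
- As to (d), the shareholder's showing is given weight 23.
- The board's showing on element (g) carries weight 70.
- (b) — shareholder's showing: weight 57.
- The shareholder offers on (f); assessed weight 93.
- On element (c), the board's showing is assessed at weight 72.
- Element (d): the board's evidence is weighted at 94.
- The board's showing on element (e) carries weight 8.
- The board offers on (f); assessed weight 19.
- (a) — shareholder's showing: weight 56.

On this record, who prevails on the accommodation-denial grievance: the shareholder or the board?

Stage 1 (shareholder, the preponderance of the evidence, weight is at least 54): (a) 56 ≥ 54 — meets; (b) 57 ≥ 54 — meets.
  Stage 1 is satisfied; the onus moves to the board.
Stage 2 (board, a clear and cogent showing, weight is at least 69): (c) 72 ≥ 69 — meets; (d) net 94−23=71 ≥ 69 — meets.
  All elements met. The burden passes to the shareholder.
Stage 3 (shareholder, a clear and cogent showing, weight is at least 69): (e) net 78−8=70 ≥ 69 — meets; (f) net 93−19=74 ≥ 69 — meets.
  Stage 3 carried; the burden shifts to the board.
Stage 4 (board, a clear and cogent showing, weight is at least 69): (g) net 70−7=63 < 69 — fails.
  The board does not carry Stage 4.
So the shareholder prevails.

shareholder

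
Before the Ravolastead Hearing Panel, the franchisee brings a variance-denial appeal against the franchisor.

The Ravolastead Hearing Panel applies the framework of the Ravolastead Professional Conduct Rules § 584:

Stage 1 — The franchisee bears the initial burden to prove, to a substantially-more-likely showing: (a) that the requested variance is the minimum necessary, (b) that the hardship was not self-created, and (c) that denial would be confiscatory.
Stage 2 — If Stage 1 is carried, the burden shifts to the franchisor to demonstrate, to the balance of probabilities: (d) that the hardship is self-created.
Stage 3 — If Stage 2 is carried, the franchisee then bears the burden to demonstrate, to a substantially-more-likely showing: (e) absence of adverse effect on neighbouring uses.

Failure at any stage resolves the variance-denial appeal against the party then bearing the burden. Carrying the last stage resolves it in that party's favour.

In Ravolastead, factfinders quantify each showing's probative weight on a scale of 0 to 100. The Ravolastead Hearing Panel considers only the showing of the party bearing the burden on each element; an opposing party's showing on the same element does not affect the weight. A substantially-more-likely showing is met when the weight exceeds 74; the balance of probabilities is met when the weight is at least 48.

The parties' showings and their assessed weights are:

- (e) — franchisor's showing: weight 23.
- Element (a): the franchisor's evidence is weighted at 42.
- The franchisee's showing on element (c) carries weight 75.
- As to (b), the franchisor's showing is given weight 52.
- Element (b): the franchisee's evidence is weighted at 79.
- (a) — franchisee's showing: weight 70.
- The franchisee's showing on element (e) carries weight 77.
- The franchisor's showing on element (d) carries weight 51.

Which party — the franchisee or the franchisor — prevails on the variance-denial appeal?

Stage 1 — burden on franchisee; standard: a substantially-more-likely showing (weight exceeds 74).
    (a): 70 (franchisor's 42 disregarded) ≤ 74 [not met]
    (b): 79 (franchisor's 52 disregarded) > 74 [met]
    (c): 75 > 74 [met]
  Stage 1 not carried; the franchisee fails its burden.
The franchisor prevails.

franchisor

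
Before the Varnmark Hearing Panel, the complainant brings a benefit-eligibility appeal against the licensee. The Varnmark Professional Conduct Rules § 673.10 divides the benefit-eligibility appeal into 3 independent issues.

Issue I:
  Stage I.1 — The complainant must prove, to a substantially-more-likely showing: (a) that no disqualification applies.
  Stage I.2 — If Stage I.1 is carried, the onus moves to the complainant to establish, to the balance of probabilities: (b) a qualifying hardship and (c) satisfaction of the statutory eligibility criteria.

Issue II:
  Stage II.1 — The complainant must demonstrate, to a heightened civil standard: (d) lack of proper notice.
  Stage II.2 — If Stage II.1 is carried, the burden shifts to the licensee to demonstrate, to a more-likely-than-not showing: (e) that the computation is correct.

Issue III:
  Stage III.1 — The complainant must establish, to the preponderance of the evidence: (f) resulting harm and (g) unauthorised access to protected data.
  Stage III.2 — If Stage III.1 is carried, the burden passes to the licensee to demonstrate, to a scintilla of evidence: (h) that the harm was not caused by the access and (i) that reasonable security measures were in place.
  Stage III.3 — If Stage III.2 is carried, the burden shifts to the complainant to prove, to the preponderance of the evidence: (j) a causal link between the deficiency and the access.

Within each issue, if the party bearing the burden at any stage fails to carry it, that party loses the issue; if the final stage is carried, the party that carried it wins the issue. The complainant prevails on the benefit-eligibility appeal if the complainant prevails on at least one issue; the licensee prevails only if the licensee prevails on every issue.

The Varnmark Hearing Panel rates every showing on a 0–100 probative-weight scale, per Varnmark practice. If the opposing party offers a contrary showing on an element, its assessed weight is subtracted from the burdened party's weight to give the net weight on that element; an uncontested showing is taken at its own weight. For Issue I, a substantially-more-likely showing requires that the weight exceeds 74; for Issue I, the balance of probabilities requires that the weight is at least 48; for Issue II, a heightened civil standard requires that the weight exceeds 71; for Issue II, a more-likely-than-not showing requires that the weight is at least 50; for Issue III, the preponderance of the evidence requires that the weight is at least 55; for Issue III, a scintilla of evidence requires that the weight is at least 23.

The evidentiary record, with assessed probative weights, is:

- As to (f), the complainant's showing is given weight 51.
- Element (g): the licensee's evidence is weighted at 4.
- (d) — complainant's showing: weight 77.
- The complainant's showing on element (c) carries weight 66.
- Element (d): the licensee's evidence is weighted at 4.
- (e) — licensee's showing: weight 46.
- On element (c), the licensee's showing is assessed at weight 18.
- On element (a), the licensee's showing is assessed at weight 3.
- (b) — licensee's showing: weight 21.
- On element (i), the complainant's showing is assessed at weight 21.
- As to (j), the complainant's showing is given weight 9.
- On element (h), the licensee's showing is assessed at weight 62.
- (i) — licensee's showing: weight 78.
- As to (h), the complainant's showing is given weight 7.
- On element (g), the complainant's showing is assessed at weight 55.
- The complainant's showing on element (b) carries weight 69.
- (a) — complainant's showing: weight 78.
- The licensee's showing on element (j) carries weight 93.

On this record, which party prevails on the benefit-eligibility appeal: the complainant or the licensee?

— Issue I —
Stage I.1 — burden on complainant; standard: a substantially-more-likely showing (weight exceeds 74).
    (a): 78 − 3 = 75 > 74 [met]
  All elements met. The complainant retains the burden for Stage I.2.
Stage I.2 — burden on complainant; standard: the balance of probabilities (weight is at least 48).
    (b): 69 − 21 = 48 ≥ 48 [met]
    (c): 66 − 18 = 48 ≥ 48 [met]
  The complainant carries the last stage.
All stages carried — the complainant prevails on this issue.
— Issue II —
Stage II.1 — burden on complainant; standard: a heightened civil standard (weight exceeds 71).
    (d): 77 − 4 = 73 > 71 [met]
  All elements met. The burden passes to the licensee.
Stage II.2 — burden on licensee; standard: a more-likely-than-not showing (weight is at least 50).
    (e): 46 < 50 [not met]
  Not every element is met, so the licensee fails to carry Stage II.2.
The analysis ends at Stage II.2; the complainant prevails on this issue.
— Issue III —
Stage III.1 (complainant, the preponderance of the evidence, weight is at least 55): (f) 51 < 55 — fails; (g) net 55−4=51 < 55 — fails.
  The complainant does not carry Stage III.1.
So the licensee prevails on this issue.
Per-issue: Issue I → complainant; Issue II → complainant; Issue III → licensee. The complainant must prevail on at least one issue; overall, the complainant prevails.

complainant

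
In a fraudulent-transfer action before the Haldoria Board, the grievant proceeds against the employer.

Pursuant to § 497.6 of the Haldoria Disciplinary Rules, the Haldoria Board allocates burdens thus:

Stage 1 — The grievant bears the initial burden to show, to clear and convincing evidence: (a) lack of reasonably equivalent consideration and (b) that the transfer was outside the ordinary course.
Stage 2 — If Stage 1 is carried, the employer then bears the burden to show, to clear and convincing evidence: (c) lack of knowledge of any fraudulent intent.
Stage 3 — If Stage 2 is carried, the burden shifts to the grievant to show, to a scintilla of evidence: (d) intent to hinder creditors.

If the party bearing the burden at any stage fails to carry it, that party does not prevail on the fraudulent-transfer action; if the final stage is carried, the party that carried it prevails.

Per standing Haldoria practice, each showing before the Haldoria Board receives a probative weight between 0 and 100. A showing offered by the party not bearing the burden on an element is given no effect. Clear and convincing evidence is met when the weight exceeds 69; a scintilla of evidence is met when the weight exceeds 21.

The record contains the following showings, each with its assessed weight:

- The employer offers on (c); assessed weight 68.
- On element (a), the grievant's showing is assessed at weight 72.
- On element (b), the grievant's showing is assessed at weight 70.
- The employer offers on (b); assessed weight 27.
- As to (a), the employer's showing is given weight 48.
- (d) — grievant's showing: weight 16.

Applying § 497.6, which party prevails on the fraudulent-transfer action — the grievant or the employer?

grievant

Stage 1 (grievant, clear and convincing evidence, weight exceeds 69): (a) 72 (employer's 48 disregarded) > 69 — meets; (b) 70 (employer's 27 disregarded) > 69 — meets.
  Stage 1 is satisfied; the onus moves to the employer.
Stage 2 (employer, clear and convincing evidence, weight exceeds 69): (c) 68 ≤ 69 — fails.
  Stage 2 not carried; the employer fails its burden.
So the grievant prevails.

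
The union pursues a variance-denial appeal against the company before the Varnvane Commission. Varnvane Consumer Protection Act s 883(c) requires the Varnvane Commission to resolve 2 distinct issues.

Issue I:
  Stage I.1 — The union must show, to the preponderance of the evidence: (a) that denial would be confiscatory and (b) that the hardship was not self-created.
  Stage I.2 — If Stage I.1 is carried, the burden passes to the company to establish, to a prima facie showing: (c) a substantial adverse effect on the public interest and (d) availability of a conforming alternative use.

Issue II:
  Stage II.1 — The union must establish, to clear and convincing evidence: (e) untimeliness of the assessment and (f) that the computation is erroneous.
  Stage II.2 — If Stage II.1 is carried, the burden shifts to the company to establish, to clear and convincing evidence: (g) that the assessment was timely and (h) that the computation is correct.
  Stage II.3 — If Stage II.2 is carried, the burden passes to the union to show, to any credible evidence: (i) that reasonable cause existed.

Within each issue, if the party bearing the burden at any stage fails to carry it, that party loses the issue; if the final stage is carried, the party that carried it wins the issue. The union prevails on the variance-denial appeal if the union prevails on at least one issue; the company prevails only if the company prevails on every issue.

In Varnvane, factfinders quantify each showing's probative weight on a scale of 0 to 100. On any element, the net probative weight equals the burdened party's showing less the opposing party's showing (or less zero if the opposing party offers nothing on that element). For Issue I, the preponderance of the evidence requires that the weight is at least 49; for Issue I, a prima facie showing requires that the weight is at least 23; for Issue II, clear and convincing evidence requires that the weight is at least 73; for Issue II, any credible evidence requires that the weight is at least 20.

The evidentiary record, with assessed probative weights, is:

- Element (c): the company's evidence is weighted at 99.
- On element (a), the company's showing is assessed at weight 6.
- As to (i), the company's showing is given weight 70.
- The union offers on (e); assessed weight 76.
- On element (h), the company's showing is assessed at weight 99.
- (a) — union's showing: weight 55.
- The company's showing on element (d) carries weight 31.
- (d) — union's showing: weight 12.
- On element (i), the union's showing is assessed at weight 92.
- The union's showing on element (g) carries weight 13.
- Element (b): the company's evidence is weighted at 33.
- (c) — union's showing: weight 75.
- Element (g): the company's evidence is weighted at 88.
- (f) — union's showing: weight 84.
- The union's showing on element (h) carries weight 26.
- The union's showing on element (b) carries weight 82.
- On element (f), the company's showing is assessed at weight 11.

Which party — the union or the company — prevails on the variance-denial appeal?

— Issue I —
At Stage I.1 the union must meet the preponderance of the evidence (weight is at least 49): on (a) the weight is 55 less the opposing 6 gives net 49, ≥ 49, so (a) meets the standard; on (b) the weight is 82 less the opposing 33 gives net 49, ≥ 49, so (b) meets the standard.
  The union carries Stage I.1; the company now bears the burden.
At Stage I.2 the company must meet a prima facie showing (weight is at least 23): on (c) the weight is 99 less the opposing 75 gives net 24, ≥ 23, so (c) meets the standard; on (d) the weight is 31 less the opposing 12 gives net 19, < 23, so (d) does not meet the standard.
  The company does not carry Stage I.2.
The union prevails on this issue.
— Issue II —
Stage II.1 (union, clear and convincing evidence, weight is at least 73): (e) 76 ≥ 73 — meets; (f) net 84−11=73 ≥ 73 — meets.
  All elements met. The burden passes to the company.
Stage II.2 (company, clear and convincing evidence, weight is at least 73): (g) net 88−13=75 ≥ 73 — meets; (h) net 99−26=73 ≥ 73 — meets.
  The company carries Stage II.2; the union now bears the burden.
Stage II.3 (union, any credible evidence, weight is at least 20): (i) net 92−70=22 ≥ 20 — meets.
  The union carries the last stage.
Every stage carried; the union prevails on this issue.
Per-issue: Issue I → union; Issue II → union. The union must prevail on at least one issue; overall, the union prevails.

union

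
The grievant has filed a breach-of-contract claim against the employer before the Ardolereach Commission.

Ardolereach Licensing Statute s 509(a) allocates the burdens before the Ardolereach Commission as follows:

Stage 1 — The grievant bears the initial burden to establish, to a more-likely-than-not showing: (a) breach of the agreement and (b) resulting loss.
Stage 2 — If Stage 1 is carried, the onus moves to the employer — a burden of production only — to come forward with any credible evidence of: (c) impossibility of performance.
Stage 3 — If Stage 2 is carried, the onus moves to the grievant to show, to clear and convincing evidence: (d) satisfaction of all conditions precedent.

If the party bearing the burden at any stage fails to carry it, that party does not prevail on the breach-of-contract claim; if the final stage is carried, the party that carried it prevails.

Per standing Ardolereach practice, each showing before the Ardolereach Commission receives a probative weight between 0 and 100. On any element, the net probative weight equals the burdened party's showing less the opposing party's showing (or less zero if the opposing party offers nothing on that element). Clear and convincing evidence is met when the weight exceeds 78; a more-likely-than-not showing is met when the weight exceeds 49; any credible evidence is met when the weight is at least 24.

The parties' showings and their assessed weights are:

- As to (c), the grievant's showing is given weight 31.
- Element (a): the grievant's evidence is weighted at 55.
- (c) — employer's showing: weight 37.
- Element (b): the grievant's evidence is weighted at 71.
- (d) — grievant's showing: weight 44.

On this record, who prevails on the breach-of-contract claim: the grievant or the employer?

grievant

At Stage 1 the grievant must meet a more-likely-than-not showing (weight exceeds 49): on (a) the weight is 55, which does exceed 49, so (a) meets the standard; on (b) the weight is 71, > 49, so (b) meets the standard.
  Stage 1 carried; the burden shifts to the employer.
At Stage 2 the employer must meet any credible evidence (weight is at least 24): on (c) the weight is 37 less the opposing 31 gives net 6, < 24, so (c) does not meet the standard.
  Not every element is met, so the employer fails to carry Stage 2.
So the grievant prevails.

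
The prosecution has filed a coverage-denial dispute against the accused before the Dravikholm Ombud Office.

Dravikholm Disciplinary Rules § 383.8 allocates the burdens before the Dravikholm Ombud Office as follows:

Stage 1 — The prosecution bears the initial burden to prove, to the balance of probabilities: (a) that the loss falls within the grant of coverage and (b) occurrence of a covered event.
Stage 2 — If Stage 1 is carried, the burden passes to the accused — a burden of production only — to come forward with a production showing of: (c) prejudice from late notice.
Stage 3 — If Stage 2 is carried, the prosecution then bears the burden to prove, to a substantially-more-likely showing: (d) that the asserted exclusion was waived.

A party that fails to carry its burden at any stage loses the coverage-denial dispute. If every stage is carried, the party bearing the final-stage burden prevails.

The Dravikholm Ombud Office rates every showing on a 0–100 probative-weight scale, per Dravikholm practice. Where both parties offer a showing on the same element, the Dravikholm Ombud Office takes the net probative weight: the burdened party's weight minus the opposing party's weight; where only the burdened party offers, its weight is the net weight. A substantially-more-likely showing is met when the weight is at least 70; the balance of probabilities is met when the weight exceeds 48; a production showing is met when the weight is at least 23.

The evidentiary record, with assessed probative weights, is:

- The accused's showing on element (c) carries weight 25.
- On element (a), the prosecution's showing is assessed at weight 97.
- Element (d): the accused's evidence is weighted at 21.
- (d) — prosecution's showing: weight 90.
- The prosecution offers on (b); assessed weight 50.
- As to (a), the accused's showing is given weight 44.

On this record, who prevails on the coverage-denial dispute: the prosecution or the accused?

accused

At Stage 1 the prosecution must meet the balance of probabilities (weight exceeds 48): on (a) the weight is 97 less the opposing 44 gives net 53, which does exceed 48, so (a) meets the standard; on (b) the weight is 50, which does exceed 48, so (b) meets the standard.
  All elements met. The burden passes to the accused.
At Stage 2 the accused must meet a production showing (weight is at least 23): on (c) the weight is 25, which does reach 23, so (c) meets the standard.
  Stage 2 is satisfied; the onus moves to the prosecution.
At Stage 3 the prosecution must meet a substantially-more-likely showing (weight is at least 70): on (d) the weight is 90 less the opposing 21 gives net 69, which does not reach 70, so (d) does not meet the standard.
  Not every element is met, so the prosecution fails to carry Stage 3.
So the accused prevails.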